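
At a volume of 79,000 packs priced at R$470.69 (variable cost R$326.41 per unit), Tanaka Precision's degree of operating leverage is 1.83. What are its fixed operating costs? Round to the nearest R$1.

At 79,000 units, contribution = 79,000 × R$144.28 = R$11,398,120.00.
DOL = contribution / EBIT, so EBIT = R$11,398,120.00 / 1.83 = R$6,228,480.87.
Fixed costs = CM − EBIT = R$11,398,120.00 − R$6,228,480.87 = R$5,169,639.

R$5,169,639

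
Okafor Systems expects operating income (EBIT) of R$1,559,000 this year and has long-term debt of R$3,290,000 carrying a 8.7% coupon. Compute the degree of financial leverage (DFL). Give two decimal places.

1.22

Interest = R$286,230.00.
Degree of financial leverage = EBIT / (EBIT − interest) = R$1,559,000 / R$1,272,770.00 = 1.2249.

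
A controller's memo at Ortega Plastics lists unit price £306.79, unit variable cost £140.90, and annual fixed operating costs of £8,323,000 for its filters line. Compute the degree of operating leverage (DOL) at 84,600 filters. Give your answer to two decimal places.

2.46

At 84,600 units, contribution = 84,600 × £165.89 = £14,034,294.00.
Subtracting fixed costs: EBIT = £14,034,294.00 − £8,323,000 = £5,711,294.00.
DOL = contribution ÷ EBIT = £14,034,294.00 ÷ £5,711,294.00 = 2.4573.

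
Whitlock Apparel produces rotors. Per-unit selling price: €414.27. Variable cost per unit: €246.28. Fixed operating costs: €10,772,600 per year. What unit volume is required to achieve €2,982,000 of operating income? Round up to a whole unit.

Unit CM = price − variable cost = €414.27 − €246.28 = €167.99.
Need Q such that Q × €167.99 − €10,772,600 = €2,982,000, i.e. Q = €13,754,600 / €167.99 = 81,877.49 → 81,878.

81,878 rotors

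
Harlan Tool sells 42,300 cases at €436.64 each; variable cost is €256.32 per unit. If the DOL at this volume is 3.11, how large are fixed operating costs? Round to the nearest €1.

Total contribution margin = 42,300 × €180.32 = €7,627,536.00.
Since DOL = CM ÷ EBIT, EBIT = €7,627,536.00 ÷ 3.11 = €2,452,583.92.
And FC = contribution − EBIT = €7,627,536.00 − €2,452,583.92 = €5,174,952.

€5,174,952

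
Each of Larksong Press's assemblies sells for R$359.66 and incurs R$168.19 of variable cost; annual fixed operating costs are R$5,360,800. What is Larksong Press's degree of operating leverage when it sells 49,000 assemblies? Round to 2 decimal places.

Contribution at this volume is 49,000 × R$191.47 = R$9,382,030.00.
EBIT = R$9,382,030.00 − R$5,360,800 = R$4,021,230.00.
So DOL = total CM / EBIT = R$9,382,030.00 / R$4,021,230.00 = 2.3331.

2.33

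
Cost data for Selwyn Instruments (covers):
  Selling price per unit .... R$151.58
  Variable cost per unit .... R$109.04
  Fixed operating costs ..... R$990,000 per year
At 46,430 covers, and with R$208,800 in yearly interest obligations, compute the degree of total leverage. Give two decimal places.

At 46,430 units, contribution = 46,430 × R$42.54 = R$1,975,132.20.
EBIT = R$1,975,132.20 − R$990,000 = R$985,132.20. Interest = R$208,800.00.
DOL = R$1,975,132.20 ÷ R$985,132.20 = 2.0049; DFL = R$985,132.20 ÷ R$776,332.20 = 1.2690.
Combined leverage = 2.0049 × 1.2690 = 2.5442.

2.54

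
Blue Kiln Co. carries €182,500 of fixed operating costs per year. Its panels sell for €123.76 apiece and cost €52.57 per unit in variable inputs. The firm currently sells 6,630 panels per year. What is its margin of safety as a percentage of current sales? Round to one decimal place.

Unit CM = price − variable cost = €123.76 − €52.57 = €71.19. Break-even units = €182,500 ÷ €71.19 = 2,563.56; break-even revenue = 2,563.56 × €123.76 = €317,266.47.
Current sales = 6,630 × €123.76 = €820,528.80.
Margin of safety = (€820,528.80 − €317,266.47) ÷ €820,528.80 = 61.3%.

61.3%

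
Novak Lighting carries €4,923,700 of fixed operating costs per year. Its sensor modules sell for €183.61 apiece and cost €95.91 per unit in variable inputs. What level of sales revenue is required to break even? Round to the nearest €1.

€10,308,330

Contribution margin per unit = €183.61 − €95.91 = €87.70, a CM ratio of €87.70 ÷ €183.61 = 0.4776.
Break-even sales = FC ÷ CM ratio = €4,923,700 × €183.61 / €87.70 = €10,308,330.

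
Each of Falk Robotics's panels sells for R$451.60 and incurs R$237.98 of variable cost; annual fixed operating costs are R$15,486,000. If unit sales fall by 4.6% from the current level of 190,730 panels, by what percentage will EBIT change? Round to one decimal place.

-7.4%

At 190,730 units, contribution = 190,730 × R$213.62 = R$40,743,742.60.
EBIT = R$40,743,742.60 − R$15,486,000 = R$25,257,742.60.
DOL = contribution ÷ EBIT = R$40,743,742.60 ÷ R$25,257,742.60 = 1.6131.
Operating income changes by 1.6131 × -4.6% = -7.4%.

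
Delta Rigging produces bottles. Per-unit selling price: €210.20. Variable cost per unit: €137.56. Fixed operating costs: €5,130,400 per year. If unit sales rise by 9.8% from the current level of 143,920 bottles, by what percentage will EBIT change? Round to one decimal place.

+19.2%

Total contribution margin = 143,920 × €72.64 = €10,454,348.80.
EBIT = €10,454,348.80 − €5,130,400 = €5,323,948.80.
So DOL = total CM / EBIT = €10,454,348.80 / €5,323,948.80 = 1.9636.
%ΔEBIT = DOL × %ΔSales = 1.9636 × +9.8% = +19.2%.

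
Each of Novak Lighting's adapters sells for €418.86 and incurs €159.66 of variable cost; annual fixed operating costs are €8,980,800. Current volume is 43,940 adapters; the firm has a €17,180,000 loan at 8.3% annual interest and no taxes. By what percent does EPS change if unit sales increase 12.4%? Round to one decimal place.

+143.7%

Total contribution margin = 43,940 × €259.20 = €11,389,248.00.
Operating income = contribution − fixed costs = €11,389,248.00 − €8,980,800 = €2,408,448.00.
After interest of €1,425,940.00, pre-tax earnings = €982,508.00.
Degree of combined leverage = contribution ÷ (EBIT − I) = €11,389,248.00 ÷ €982,508.00 = 11.5920.
EPS therefore changes by 11.5920 × (+12.4%) = +143.7%.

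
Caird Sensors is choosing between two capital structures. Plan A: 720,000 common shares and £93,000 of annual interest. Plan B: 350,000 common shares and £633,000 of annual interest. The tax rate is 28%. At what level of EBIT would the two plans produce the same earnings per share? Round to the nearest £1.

At indifference, (EBIT − 93,000)(1 − t)/720,000 = (EBIT − 633,000)(1 − t)/350,000.
The (1 − t) factor cancels: (EBIT − 93,000) × 350,000 = (EBIT − 633,000) × 720,000.
EBIT × (720,000 − 350,000) = 633,000 × 720,000 − 93,000 × 350,000 = 423,210,000,000, so EBIT = 423,210,000,000 ÷ 370,000 = 1,143,810.81.

£1,143,811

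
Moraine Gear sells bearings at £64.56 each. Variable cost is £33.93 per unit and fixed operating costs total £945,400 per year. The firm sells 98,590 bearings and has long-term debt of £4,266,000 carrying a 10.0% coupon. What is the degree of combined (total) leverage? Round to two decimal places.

1.83

Contribution at this volume is 98,590 × £30.63 = £3,019,811.70.
Subtracting fixed costs: EBIT = £3,019,811.70 − £945,400 = £2,074,411.70. Interest = £426,600.00.
DOL = £3,019,811.70 ÷ £2,074,411.70 = 1.4557; DFL = £2,074,411.70 ÷ £1,647,811.70 = 1.2589.
DCL = DOL × DFL = 1.4557 × 1.2589 = 1.8326.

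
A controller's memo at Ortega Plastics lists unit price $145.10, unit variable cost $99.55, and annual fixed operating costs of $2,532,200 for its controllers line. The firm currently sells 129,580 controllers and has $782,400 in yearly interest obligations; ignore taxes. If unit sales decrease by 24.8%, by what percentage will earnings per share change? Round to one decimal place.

At 129,580 units, contribution = 129,580 × $45.55 = $5,902,369.00.
Operating income = contribution − fixed costs = $5,902,369.00 − $2,532,200 = $3,370,169.00.
After interest of $782,400.00, pre-tax earnings = $2,587,769.00.
Degree of combined leverage = contribution ÷ (EBIT − I) = $5,902,369.00 ÷ $2,587,769.00 = 2.2809.
%ΔEPS = DCL × %ΔSales = 2.2809 × -24.8% = -56.6%.

-56.6%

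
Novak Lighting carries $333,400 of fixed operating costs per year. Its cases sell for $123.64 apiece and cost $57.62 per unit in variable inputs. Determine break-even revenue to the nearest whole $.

$624,380

Contribution margin per unit = $123.64 − $57.62 = $66.02, a CM ratio of $66.02 ÷ $123.64 = 0.5340.
Break-even sales = FC ÷ CM ratio = $333,400 × $123.64 / $66.02 = $624,380.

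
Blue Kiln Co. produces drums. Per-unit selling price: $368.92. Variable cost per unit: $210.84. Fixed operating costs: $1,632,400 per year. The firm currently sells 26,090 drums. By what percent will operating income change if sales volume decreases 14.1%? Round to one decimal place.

Total contribution margin = 26,090 × $158.08 = $4,124,307.20.
Operating income = contribution − fixed costs = $4,124,307.20 − $1,632,400 = $2,491,907.20.
So DOL = total CM / EBIT = $4,124,307.20 / $2,491,907.20 = 1.6551.
%ΔEBIT = DOL × %ΔSales = 1.6551 × -14.1% = -23.3%.

-23.3%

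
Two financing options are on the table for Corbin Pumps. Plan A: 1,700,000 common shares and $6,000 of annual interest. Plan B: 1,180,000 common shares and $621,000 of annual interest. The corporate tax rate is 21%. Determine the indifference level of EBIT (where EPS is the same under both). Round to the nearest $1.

Set EPS_A = EPS_B: (EBIT − $6,000)(1 − 0.21) ÷ 1,700,000 = (EBIT − $621,000)(1 − 0.21) ÷ 1,180,000.
Cancelling (1 − t) and cross-multiplying: 1,180,000·(EBIT − 6,000) = 1,700,000·(EBIT − 621,000).
Solving, EBIT = (621,000·1,700,000 − 6,000·1,180,000) / (1,700,000 − 1,180,000) = 1,048,620,000,000 / 520,000 = 2,016,576.92.

$2,016,577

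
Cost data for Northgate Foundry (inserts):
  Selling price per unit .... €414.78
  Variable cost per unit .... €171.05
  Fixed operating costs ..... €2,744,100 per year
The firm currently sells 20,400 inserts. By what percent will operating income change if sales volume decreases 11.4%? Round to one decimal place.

Total contribution margin = 20,400 × €243.73 = €4,972,092.00.
Operating income = contribution − fixed costs = €4,972,092.00 − €2,744,100 = €2,227,992.00.
DOL = contribution ÷ EBIT = €4,972,092.00 ÷ €2,227,992.00 = 2.2316.
%ΔEBIT = DOL × %ΔSales = 2.2316 × -11.4% = -25.4%.

-25.4%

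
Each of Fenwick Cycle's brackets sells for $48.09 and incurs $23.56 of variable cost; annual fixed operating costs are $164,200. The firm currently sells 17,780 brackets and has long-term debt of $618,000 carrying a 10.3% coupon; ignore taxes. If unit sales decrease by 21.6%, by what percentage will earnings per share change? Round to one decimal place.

-45.2%

Contribution at this volume is 17,780 × $24.53 = $436,143.40.
Subtracting fixed costs: EBIT = $436,143.40 − $164,200 = $271,943.40.
Interest = $63,654.00, so EBIT − I = $208,289.40.
DCL = total CM / (EBIT − I) = $436,143.40 / $208,289.40 = 2.0939.
%ΔEPS = DCL × %ΔSales = 2.0939 × -21.6% = -45.2%.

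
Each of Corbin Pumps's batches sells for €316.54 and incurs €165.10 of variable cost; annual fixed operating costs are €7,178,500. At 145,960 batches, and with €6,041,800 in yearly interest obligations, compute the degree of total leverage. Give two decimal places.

At 145,960 units, contribution = 145,960 × €151.44 = €22,104,182.40.
EBIT = €22,104,182.40 − €7,178,500 = €14,925,682.40. Interest = €6,041,800.00.
DOL = €22,104,182.40 ÷ €14,925,682.40 = 1.4809; DFL = €14,925,682.40 ÷ €8,883,882.40 = 1.6801.
DCL = DOL × DFL = 1.4809 × 1.6801 = 2.4881.

2.49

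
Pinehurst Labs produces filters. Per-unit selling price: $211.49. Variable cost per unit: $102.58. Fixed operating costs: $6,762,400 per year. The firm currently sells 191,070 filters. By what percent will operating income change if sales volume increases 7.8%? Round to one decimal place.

+11.6%

Contribution at this volume is 191,070 × $108.91 = $20,809,433.70.
Operating income = contribution − fixed costs = $20,809,433.70 − $6,762,400 = $14,047,033.70.
So DOL = total CM / EBIT = $20,809,433.70 / $14,047,033.70 = 1.4814.
%ΔEBIT = DOL × %ΔSales = 1.4814 × +7.8% = +11.6%.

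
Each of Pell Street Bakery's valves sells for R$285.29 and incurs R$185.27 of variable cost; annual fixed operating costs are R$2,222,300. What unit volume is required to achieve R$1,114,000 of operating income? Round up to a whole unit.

33,357 valves

Contribution margin per unit = R$285.29 − R$185.27 = R$100.02.
Required volume = (fixed costs + target profit) ÷ CM = (R$2,222,300 + R$1,114,000) ÷ R$100.02 = 33,356.33, so 33,357 valves.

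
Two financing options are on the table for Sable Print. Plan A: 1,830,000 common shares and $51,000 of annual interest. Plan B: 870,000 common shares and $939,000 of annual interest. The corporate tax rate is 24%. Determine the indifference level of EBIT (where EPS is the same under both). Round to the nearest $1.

$1,743,750

Set EPS_A = EPS_B: (EBIT − $51,000)(1 − 0.24) ÷ 1,830,000 = (EBIT − $939,000)(1 − 0.24) ÷ 870,000.
The (1 − t) factor cancels: (EBIT − 51,000) × 870,000 = (EBIT − 939,000) × 1,830,000.
EBIT × (1,830,000 − 870,000) = 939,000 × 1,830,000 − 51,000 × 870,000 = 1,674,000,000,000, so EBIT = 1,674,000,000,000 ÷ 960,000 = 1,743,750.00.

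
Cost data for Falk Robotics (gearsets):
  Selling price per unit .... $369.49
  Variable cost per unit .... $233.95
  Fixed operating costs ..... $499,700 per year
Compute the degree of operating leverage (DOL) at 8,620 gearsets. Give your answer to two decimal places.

Total contribution margin = 8,620 × $135.54 = $1,168,354.80.
Subtracting fixed costs: EBIT = $1,168,354.80 − $499,700 = $668,654.80.
So DOL = total CM / EBIT = $1,168,354.80 / $668,654.80 = 1.7473.

1.75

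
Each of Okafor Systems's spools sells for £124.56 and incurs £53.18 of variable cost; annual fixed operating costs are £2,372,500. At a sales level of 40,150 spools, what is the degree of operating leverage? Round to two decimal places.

Total contribution margin = 40,150 × £71.38 = £2,865,907.00.
Subtracting fixed costs: EBIT = £2,865,907.00 − £2,372,500 = £493,407.00.
DOL = contribution ÷ EBIT = £2,865,907.00 ÷ £493,407.00 = 5.8084.

5.81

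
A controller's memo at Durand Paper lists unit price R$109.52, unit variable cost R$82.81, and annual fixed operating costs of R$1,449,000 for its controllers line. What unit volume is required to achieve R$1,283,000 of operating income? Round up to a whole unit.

Unit CM = price − variable cost = R$109.52 − R$82.81 = R$26.71.
Need Q such that Q × R$26.71 − R$1,449,000 = R$1,283,000, i.e. Q = R$2,732,000 / R$26.71 = 102,283.79 → 102,284.

102,284 controllers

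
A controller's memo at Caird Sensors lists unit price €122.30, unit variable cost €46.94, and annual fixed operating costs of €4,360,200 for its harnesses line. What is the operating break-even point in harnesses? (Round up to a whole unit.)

Unit CM = price − variable cost = €122.30 − €46.94 = €75.36.
Break-even volume = fixed costs ÷ CM per unit = €4,360,200 ÷ €75.36 = 57,858.28, so 57,859 harnesses.

57,859 harnesses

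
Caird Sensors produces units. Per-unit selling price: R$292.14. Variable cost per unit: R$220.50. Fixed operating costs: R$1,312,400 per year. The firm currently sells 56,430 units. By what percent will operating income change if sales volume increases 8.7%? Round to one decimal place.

+12.9%

Contribution at this volume is 56,430 × R$71.64 = R$4,042,645.20.
Subtracting fixed costs: EBIT = R$4,042,645.20 − R$1,312,400 = R$2,730,245.20.
DOL = contribution ÷ EBIT = R$4,042,645.20 ÷ R$2,730,245.20 = 1.4807.
So EBIT moves 1.4807 × (+8.7%) = +12.9%.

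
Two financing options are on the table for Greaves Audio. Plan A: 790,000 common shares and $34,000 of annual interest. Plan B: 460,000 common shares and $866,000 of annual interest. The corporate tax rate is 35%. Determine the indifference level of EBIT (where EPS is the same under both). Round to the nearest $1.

At indifference, (EBIT − 34,000)(1 − t)/790,000 = (EBIT − 866,000)(1 − t)/460,000.
Cancelling (1 − t) and cross-multiplying: 460,000·(EBIT − 34,000) = 790,000·(EBIT − 866,000).
Solving, EBIT = (866,000·790,000 − 34,000·460,000) / (790,000 − 460,000) = 668,500,000,000 / 330,000 = 2,025,757.58.

$2,025,758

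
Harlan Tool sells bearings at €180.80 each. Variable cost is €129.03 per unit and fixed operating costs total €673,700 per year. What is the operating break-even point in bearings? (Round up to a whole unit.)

Each unit contributes €180.80 − €129.03 = €51.77.
Break-even volume = fixed costs ÷ CM per unit = €673,700 ÷ €51.77 = 13,013.33, so 13,014 bearings.

13,014 bearings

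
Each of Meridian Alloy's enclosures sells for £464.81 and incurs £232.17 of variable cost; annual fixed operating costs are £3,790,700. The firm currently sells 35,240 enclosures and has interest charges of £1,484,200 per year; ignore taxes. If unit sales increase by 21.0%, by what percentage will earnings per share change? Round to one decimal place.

+58.9%

Total contribution margin = 35,240 × £232.64 = £8,198,233.60.
Operating income = contribution − fixed costs = £8,198,233.60 − £3,790,700 = £4,407,533.60.
After interest of £1,484,200.00, pre-tax earnings = £2,923,333.60.
DCL = total CM / (EBIT − I) = £8,198,233.60 / £2,923,333.60 = 2.8044.
%ΔEPS = DCL × %ΔSales = 2.8044 × +21.0% = +58.9%.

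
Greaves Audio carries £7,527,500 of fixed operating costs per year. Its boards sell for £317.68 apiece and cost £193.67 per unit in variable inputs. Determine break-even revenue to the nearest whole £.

Contribution margin per unit = £317.68 − £193.67 = £124.01, a CM ratio of £124.01 ÷ £317.68 = 0.3904.
Break-even revenue = fixed costs × price ÷ CM = £7,527,500 × £317.68 ÷ £124.01 = £19,283,414.

£19,283,414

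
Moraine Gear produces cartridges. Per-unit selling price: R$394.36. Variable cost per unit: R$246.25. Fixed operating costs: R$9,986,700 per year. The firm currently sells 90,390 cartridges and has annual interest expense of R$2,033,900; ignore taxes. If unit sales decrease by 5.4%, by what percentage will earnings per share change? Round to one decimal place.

-52.9%

Total contribution margin = 90,390 × R$148.11 = R$13,387,662.90.
Operating income = contribution − fixed costs = R$13,387,662.90 − R$9,986,700 = R$3,400,962.90.
Interest = R$2,033,900.00, so EBIT − I = R$1,367,062.90.
DCL = total CM / (EBIT − I) = R$13,387,662.90 / R$1,367,062.90 = 9.7930.
EPS therefore changes by 9.7930 × (-5.4%) = -52.9%.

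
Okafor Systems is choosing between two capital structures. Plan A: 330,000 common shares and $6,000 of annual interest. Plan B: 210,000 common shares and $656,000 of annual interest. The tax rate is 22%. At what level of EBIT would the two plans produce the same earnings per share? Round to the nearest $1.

Set EPS_A = EPS_B: (EBIT − $6,000)(1 − 0.22) ÷ 330,000 = (EBIT − $656,000)(1 − 0.22) ÷ 210,000.
Cancelling (1 − t) and cross-multiplying: 210,000·(EBIT − 6,000) = 330,000·(EBIT − 656,000).
EBIT × (330,000 − 210,000) = 656,000 × 330,000 − 6,000 × 210,000 = 215,220,000,000, so EBIT = 215,220,000,000 ÷ 120,000 = 1,793,500.00.

$1,793,500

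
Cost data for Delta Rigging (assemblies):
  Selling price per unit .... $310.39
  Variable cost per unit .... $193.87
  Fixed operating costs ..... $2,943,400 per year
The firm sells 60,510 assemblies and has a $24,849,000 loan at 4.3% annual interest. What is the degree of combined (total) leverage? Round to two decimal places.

At 60,510 units, contribution = 60,510 × $116.52 = $7,050,625.20.
EBIT = $7,050,625.20 − $2,943,400 = $4,107,225.20. Interest = $1,068,507.00, so EBIT − I = $3,038,718.20.
Degree of total leverage = total CM / (EBIT − interest) = $7,050,625.20 / $3,038,718.20 = 2.3203.

2.32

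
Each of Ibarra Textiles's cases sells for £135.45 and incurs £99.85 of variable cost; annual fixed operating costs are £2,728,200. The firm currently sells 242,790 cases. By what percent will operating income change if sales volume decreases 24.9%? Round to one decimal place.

Contribution at this volume is 242,790 × £35.60 = £8,643,324.00.
EBIT = £8,643,324.00 − £2,728,200 = £5,915,124.00.
Degree of operating leverage = £8,643,324.00 / £5,915,124.00 = 1.4612.
%ΔEBIT = DOL × %ΔSales = 1.4612 × -24.9% = -36.4%.

-36.4%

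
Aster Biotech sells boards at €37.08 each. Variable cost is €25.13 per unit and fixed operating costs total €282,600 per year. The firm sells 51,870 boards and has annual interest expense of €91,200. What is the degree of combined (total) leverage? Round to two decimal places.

2.52

At 51,870 units, contribution = 51,870 × €11.95 = €619,846.50.
Operating income = contribution − fixed costs = €619,846.50 − €282,600 = €337,246.50. Interest = €91,200.00, so EBIT − I = €246,046.50.
Degree of total leverage = total CM / (EBIT − interest) = €619,846.50 / €246,046.50 = 2.5192.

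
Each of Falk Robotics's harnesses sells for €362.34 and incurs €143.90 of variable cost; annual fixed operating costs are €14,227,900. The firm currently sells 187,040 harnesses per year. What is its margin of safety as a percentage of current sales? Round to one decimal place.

65.2%

Each unit contributes €362.34 − €143.90 = €218.44. Break-even units = €14,227,900 ÷ €218.44 = 65,134.13; break-even revenue = 65,134.13 × €362.34 = €23,600,701.73.
Actual sales revenue = 187,040 × €362.34 = €67,772,073.60.
Margin of safety = (€67,772,073.60 − €23,600,701.73) ÷ €67,772,073.60 = 65.2%.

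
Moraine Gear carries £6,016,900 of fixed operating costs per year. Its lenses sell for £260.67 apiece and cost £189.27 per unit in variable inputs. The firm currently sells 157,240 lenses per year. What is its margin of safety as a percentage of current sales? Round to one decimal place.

46.4%

Unit CM = price − variable cost = £260.67 − £189.27 = £71.40. Break-even units = £6,016,900 ÷ £71.40 = 84,270.31; break-even revenue = 84,270.31 × £260.67 = £21,966,741.22.
Current sales = 157,240 × £260.67 = £40,987,750.80.
Margin of safety = (£40,987,750.80 − £21,966,741.22) ÷ £40,987,750.80 = 46.4%.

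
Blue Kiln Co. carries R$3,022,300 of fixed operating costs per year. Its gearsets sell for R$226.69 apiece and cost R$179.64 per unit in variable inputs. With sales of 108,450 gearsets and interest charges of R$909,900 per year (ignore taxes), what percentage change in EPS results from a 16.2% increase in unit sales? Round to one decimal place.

+70.6%

At 108,450 units, contribution = 108,450 × R$47.05 = R$5,102,572.50.
Subtracting fixed costs: EBIT = R$5,102,572.50 − R$3,022,300 = R$2,080,272.50.
Interest = R$909,900.00, so EBIT − I = R$1,170,372.50.
DCL = total CM / (EBIT − I) = R$5,102,572.50 / R$1,170,372.50 = 4.3598.
EPS therefore changes by 4.3598 × (+16.2%) = +70.6%.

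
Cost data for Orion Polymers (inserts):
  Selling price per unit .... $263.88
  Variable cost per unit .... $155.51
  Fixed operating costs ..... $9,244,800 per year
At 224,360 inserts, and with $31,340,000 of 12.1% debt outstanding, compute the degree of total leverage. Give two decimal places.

At 224,360 units, contribution = 224,360 × $108.37 = $24,313,893.20.
EBIT = $24,313,893.20 − $9,244,800 = $15,069,093.20. Interest = $3,792,140.00.
DOL = $24,313,893.20 ÷ $15,069,093.20 = 1.6135; DFL = $15,069,093.20 ÷ $11,276,953.20 = 1.3363.
DCL = DOL × DFL = 1.6135 × 1.3363 = 2.1561.

2.16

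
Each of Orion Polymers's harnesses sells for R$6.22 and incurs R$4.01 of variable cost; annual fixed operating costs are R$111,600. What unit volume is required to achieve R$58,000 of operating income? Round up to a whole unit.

Each unit contributes R$6.22 − R$4.01 = R$2.21.
Required volume = (fixed costs + target profit) ÷ CM = (R$111,600 + R$58,000) ÷ R$2.21 = 76,742.08, so 76,743 harnesses.

76,743 harnesses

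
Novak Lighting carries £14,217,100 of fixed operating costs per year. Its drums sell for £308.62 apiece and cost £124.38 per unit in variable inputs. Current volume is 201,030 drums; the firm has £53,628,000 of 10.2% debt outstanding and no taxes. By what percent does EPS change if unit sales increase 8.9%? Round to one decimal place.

+19.0%

Contribution at this volume is 201,030 × £184.24 = £37,037,767.20.
Subtracting fixed costs: EBIT = £37,037,767.20 − £14,217,100 = £22,820,667.20.
After interest of £5,470,056.00, pre-tax earnings = £17,350,611.20.
DCL = total CM / (EBIT − I) = £37,037,767.20 / £17,350,611.20 = 2.1347.
EPS therefore changes by 2.1347 × (+8.9%) = +19.0%.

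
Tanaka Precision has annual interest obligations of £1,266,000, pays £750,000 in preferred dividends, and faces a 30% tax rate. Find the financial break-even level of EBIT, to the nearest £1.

£2,337,429

Preferred dividends are paid after tax, so their pre-tax equivalent is £750,000 ÷ (1 − 0.30) = £1,071,428.57.
EPS = 0 when EBIT covers interest plus the pre-tax preferred burden: £1,266,000 + £1,071,428.57 = £2,337,428.57.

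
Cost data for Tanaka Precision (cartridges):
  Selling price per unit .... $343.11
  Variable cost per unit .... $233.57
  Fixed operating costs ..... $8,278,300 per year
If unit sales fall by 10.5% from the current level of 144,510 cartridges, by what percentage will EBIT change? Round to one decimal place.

Total contribution margin = 144,510 × $109.54 = $15,829,625.40.
Subtracting fixed costs: EBIT = $15,829,625.40 − $8,278,300 = $7,551,325.40.
Degree of operating leverage = $15,829,625.40 / $7,551,325.40 = 2.0963.
So EBIT moves 2.0963 × (-10.5%) = -22.0%.

-22.0%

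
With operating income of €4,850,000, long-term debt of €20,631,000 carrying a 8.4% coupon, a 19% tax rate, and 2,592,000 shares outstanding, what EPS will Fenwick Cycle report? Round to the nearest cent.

€0.97

Interest = €1,733,004.00, so EBT = €4,850,000 − €1,733,004.00 = €3,116,996.00.
After tax at 19%: net income = €3,116,996.00 × 0.81 = €2,524,766.76.
Per share: €2,524,766.76 / 2,592,000 shares = €0.97.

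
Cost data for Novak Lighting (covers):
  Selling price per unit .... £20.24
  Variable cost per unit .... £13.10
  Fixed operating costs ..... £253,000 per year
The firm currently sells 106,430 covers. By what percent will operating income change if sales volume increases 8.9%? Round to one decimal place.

+13.3%

At 106,430 units, contribution = 106,430 × £7.14 = £759,910.20.
EBIT = £759,910.20 − £253,000 = £506,910.20.
So DOL = total CM / EBIT = £759,910.20 / £506,910.20 = 1.4991.
So EBIT moves 1.4991 × (+8.9%) = +13.3%.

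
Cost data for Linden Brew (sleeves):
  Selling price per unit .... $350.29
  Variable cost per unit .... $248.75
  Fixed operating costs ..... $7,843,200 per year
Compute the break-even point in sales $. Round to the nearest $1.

Contribution margin per unit = $350.29 − $248.75 = $101.54, a CM ratio of $101.54 ÷ $350.29 = 0.2899.
Break-even revenue = fixed costs × price ÷ CM = $7,843,200 × $350.29 ÷ $101.54 = $27,057,263.

$27,057,263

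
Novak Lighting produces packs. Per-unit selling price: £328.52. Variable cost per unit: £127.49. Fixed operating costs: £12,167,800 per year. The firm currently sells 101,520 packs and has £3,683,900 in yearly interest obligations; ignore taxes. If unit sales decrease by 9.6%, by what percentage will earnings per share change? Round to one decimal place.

-43.0%

Contribution at this volume is 101,520 × £201.03 = £20,408,565.60.
EBIT = £20,408,565.60 − £12,167,800 = £8,240,765.60.
After interest of £3,683,900.00, pre-tax earnings = £4,556,865.60.
Degree of combined leverage = contribution ÷ (EBIT − I) = £20,408,565.60 ÷ £4,556,865.60 = 4.4786.
EPS therefore changes by 4.4786 × (-9.6%) = -43.0%.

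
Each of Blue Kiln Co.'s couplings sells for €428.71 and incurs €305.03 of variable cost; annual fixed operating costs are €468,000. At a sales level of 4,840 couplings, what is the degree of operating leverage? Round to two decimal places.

Total contribution margin = 4,840 × €123.68 = €598,611.20.
Operating income = contribution − fixed costs = €598,611.20 − €468,000 = €130,611.20.
Degree of operating leverage = €598,611.20 / €130,611.20 = 4.5832.

4.58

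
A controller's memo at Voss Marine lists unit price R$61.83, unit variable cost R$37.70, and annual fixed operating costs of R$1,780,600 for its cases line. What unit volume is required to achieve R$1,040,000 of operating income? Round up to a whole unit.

Each unit contributes R$61.83 − R$37.70 = R$24.13.
Units = (FC + target) / CM = (R$1,780,600 + R$1,040,000) / R$24.13 = 116,891.84, so 116,892 cases.

116,892 cases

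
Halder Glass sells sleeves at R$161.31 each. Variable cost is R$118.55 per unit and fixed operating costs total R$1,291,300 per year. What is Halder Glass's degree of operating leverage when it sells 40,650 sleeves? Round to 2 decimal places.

Total contribution margin = 40,650 × R$42.76 = R$1,738,194.00.
Operating income = contribution − fixed costs = R$1,738,194.00 − R$1,291,300 = R$446,894.00.
DOL = contribution ÷ EBIT = R$1,738,194.00 ÷ R$446,894.00 = 3.8895.

3.89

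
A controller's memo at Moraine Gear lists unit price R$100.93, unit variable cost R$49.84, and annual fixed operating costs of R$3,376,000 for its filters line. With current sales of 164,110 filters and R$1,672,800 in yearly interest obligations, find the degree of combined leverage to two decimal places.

Total contribution margin = 164,110 × R$51.09 = R$8,384,379.90.
EBIT = R$8,384,379.90 − R$3,376,000 = R$5,008,379.90. Interest = R$1,672,800.00, so EBIT − I = R$3,335,579.90.
Degree of total leverage = total CM / (EBIT − interest) = R$8,384,379.90 / R$3,335,579.90 = 2.5136.

2.51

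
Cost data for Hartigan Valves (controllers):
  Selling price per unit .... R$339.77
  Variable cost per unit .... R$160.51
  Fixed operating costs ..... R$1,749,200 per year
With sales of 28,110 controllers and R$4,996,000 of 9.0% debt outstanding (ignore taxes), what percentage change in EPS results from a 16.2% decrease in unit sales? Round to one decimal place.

Total contribution margin = 28,110 × R$179.26 = R$5,038,998.60.
EBIT = R$5,038,998.60 − R$1,749,200 = R$3,289,798.60.
Interest = R$449,640.00, so EBIT − I = R$2,840,158.60.
Degree of combined leverage = contribution ÷ (EBIT − I) = R$5,038,998.60 ÷ R$2,840,158.60 = 1.7742.
%ΔEPS = DCL × %ΔSales = 1.7742 × -16.2% = -28.7%.

-28.7%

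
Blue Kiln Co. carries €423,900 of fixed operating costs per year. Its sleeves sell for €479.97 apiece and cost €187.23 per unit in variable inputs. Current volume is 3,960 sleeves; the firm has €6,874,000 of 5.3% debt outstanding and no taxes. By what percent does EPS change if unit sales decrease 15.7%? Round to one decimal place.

Total contribution margin = 3,960 × €292.74 = €1,159,250.40.
Operating income = contribution − fixed costs = €1,159,250.40 − €423,900 = €735,350.40.
After interest of €364,322.00, pre-tax earnings = €371,028.40.
Degree of combined leverage = contribution ÷ (EBIT − I) = €1,159,250.40 ÷ €371,028.40 = 3.1244.
%ΔEPS = DCL × %ΔSales = 3.1244 × -15.7% = -49.1%.

-49.1%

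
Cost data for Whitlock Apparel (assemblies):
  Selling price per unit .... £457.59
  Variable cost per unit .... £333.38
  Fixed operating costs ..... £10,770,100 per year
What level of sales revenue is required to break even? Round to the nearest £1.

£39,677,080

CM per unit = £457.59 − £333.38 = £124.21; CM ratio = £124.21 / £457.59 = 0.2714.
Break-even revenue = fixed costs × price ÷ CM = £10,770,100 × £457.59 ÷ £124.21 = £39,677,080.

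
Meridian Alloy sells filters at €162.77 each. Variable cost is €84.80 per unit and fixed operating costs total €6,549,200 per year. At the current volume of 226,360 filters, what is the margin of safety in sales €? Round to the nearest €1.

€23,172,522

Contribution margin per unit = €162.77 − €84.80 = €77.97. Break-even units = €6,549,200 ÷ €77.97 = 83,996.41; break-even revenue = 83,996.41 × €162.77 = €13,672,095.47.
Actual sales revenue = 226,360 × €162.77 = €36,844,617.20.
Margin of safety = €36,844,617.20 − €13,672,095.47 = €23,172,522.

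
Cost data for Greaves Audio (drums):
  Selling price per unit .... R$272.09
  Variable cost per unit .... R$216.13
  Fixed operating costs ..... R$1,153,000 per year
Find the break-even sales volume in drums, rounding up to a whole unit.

20,605 drums

Each unit contributes R$272.09 − R$216.13 = R$55.96.
Break-even Q = R$1,153,000 / R$55.96 = 20,604.00 → 20,605 drums.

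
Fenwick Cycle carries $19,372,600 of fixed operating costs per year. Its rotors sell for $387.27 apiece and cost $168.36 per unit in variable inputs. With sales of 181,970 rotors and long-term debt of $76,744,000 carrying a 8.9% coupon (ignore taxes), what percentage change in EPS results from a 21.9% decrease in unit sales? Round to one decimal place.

Total contribution margin = 181,970 × $218.91 = $39,835,052.70.
EBIT = $39,835,052.70 − $19,372,600 = $20,462,452.70.
After interest of $6,830,216.00, pre-tax earnings = $13,632,236.70.
DCL = total CM / (EBIT − I) = $39,835,052.70 / $13,632,236.70 = 2.9221.
EPS therefore changes by 2.9221 × (-21.9%) = -64.0%.

-64.0%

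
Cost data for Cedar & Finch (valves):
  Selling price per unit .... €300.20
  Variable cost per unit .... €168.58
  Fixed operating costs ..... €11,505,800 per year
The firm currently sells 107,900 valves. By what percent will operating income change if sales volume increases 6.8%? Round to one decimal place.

Total contribution margin = 107,900 × €131.62 = €14,201,798.00.
Subtracting fixed costs: EBIT = €14,201,798.00 − €11,505,800 = €2,695,998.00.
So DOL = total CM / EBIT = €14,201,798.00 / €2,695,998.00 = 5.2677.
%ΔEBIT = DOL × %ΔSales = 5.2677 × +6.8% = +35.8%.

+35.8%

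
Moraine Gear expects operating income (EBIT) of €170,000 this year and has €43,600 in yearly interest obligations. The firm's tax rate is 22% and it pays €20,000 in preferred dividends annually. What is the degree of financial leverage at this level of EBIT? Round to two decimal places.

1.69

Interest = €43,600.00.
Pre-tax preferred-dividend burden = €20,000 ÷ (1 − 0.22) = €25,641.03.
DFL = EBIT ÷ [EBIT − I − D_p/(1−t)] = €170,000 ÷ [€170,000 − €43,600.00 − €25,641.03] = €170,000 ÷ €100,758.97 = 1.6872.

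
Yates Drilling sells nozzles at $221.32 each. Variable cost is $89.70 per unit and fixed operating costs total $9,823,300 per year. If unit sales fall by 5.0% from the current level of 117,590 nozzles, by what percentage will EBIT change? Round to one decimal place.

At 117,590 units, contribution = 117,590 × $131.62 = $15,477,195.80.
Subtracting fixed costs: EBIT = $15,477,195.80 − $9,823,300 = $5,653,895.80.
DOL = contribution ÷ EBIT = $15,477,195.80 ÷ $5,653,895.80 = 2.7374.
%ΔEBIT = DOL × %ΔSales = 2.7374 × -5.0% = -13.7%.

-13.7%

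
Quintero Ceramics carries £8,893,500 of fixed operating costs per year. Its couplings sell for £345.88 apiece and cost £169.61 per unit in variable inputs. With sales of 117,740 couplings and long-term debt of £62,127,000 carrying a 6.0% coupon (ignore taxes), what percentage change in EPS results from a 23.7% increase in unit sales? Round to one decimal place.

Total contribution margin = 117,740 × £176.27 = £20,754,029.80.
Subtracting fixed costs: EBIT = £20,754,029.80 − £8,893,500 = £11,860,529.80.
After interest of £3,727,620.00, pre-tax earnings = £8,132,909.80.
DCL = total CM / (EBIT − I) = £20,754,029.80 / £8,132,909.80 = 2.5519.
EPS therefore changes by 2.5519 × (+23.7%) = +60.5%.

+60.5%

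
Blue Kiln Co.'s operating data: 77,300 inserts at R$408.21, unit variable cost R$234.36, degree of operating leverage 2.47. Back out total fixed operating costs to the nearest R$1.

R$7,997,874

Contribution at this volume is 77,300 × R$173.85 = R$13,438,605.00.
DOL = contribution / EBIT, so EBIT = R$13,438,605.00 / 2.47 = R$5,440,730.77.
And FC = contribution − EBIT = R$13,438,605.00 − R$5,440,730.77 = R$7,997,874.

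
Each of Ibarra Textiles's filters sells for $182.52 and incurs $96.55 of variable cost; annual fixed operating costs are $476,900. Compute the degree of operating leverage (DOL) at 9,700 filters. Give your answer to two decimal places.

Contribution at this volume is 9,700 × $85.97 = $833,909.00.
Subtracting fixed costs: EBIT = $833,909.00 − $476,900 = $357,009.00.
Degree of operating leverage = $833,909.00 / $357,009.00 = 2.3358.

2.34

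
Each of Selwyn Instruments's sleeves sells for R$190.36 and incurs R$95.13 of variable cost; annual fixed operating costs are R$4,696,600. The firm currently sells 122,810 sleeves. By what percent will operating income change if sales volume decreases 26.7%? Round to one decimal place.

-44.6%

Contribution at this volume is 122,810 × R$95.23 = R$11,695,196.30.
Subtracting fixed costs: EBIT = R$11,695,196.30 − R$4,696,600 = R$6,998,596.30.
Degree of operating leverage = R$11,695,196.30 / R$6,998,596.30 = 1.6711.
So EBIT moves 1.6711 × (-26.7%) = -44.6%.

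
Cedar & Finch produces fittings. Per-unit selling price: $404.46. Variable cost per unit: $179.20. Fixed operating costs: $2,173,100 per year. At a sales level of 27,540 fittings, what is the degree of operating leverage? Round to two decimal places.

At 27,540 units, contribution = 27,540 × $225.26 = $6,203,660.40.
Operating income = contribution − fixed costs = $6,203,660.40 − $2,173,100 = $4,030,560.40.
DOL = contribution ÷ EBIT = $6,203,660.40 ÷ $4,030,560.40 = 1.5392.

1.54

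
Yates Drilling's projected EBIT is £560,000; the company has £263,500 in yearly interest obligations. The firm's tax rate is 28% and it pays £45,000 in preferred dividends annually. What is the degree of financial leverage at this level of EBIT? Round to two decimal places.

2.39

Interest = £263,500.00.
Preferred dividends grossed up pre-tax: £45,000 / (1 − 0.28) = £62,500.00.
DFL = EBIT ÷ [EBIT − I − D_p/(1−t)] = £560,000 ÷ [£560,000 − £263,500.00 − £62,500.00] = £560,000 ÷ £234,000.00 = 2.3932.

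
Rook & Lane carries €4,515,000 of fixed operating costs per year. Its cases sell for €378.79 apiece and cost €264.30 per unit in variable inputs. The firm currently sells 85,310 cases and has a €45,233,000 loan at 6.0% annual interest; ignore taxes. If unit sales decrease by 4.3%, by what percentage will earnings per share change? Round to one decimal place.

Contribution at this volume is 85,310 × €114.49 = €9,767,141.90.
Subtracting fixed costs: EBIT = €9,767,141.90 − €4,515,000 = €5,252,141.90.
Interest = €2,713,980.00, so EBIT − I = €2,538,161.90.
DCL = total CM / (EBIT − I) = €9,767,141.90 / €2,538,161.90 = 3.8481.
%ΔEPS = DCL × %ΔSales = 3.8481 × -4.3% = -16.5%.

-16.5%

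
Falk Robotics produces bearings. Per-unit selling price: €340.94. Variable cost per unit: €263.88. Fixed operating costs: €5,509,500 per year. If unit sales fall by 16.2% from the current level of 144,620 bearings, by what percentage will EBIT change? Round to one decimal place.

At 144,620 units, contribution = 144,620 × €77.06 = €11,144,417.20.
EBIT = €11,144,417.20 − €5,509,500 = €5,634,917.20.
DOL = contribution ÷ EBIT = €11,144,417.20 ÷ €5,634,917.20 = 1.9777.
Operating income changes by 1.9777 × -16.2% = -32.0%.

-32.0%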